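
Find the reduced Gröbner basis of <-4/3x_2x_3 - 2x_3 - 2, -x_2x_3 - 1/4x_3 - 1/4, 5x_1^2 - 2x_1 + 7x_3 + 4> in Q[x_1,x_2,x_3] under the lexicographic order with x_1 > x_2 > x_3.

G = {x_1^2 - 2/5x_1 - 3/5, x_2, x_3 + 1}

This is the nonlinear analogue of row-reducing a linear system.

f_1 = -4/3x_2x_3 - 2x_3 - 2, LT = x_2x_3.
f_2 = -x_2x_3 - 1/4x_3 - 1/4, LT = x_2x_3.
f_3 = 5x_1^2 - 2x_1 + 7x_3 + 4, LT = x_1^2.

S(f_1,f_2): lcm = x_2x_3. S = 5/4x_3 + 5/4.
  leading term x_3: no divisor's leading term divides it; move 5/4x_3 to the remainder.
  leading term 1: no divisor's leading term divides it; move 5/4 to the remainder.
  remainder 5/4x_3 + 5/4 ≠ 0; add g_4 = 5/4x_3 + 5/4 to the basis.

S(f_1,f_3): leading monomials are coprime, so the S-polynomial reduces to 0 (Buchberger's first criterion).
S(f_2,f_3): leading monomials are coprime, so the S-polynomial reduces to 0 (Buchberger's first criterion).
S(f_1,g_4): lcm = x_2x_3. S = -x_2 + 3/2x_3 + 3/2.
  leading term x_2: no divisor's leading term divides it; move -x_2 to the remainder.
  leading term x_3: subtract (6/5)·g_4 from 3/2x_3 + 3/2 → 0
  remainder -x_2 ≠ 0; add g_5 = -x_2 to the basis.

S(f_2,g_4): lcm = x_2x_3. S = -x_2 + 1/4x_3 + 1/4.
  leading term x_2: subtract (1)·g_5 from -x_2 + 1/4x_3 + 1/4 → 1/4x_3 + 1/4
  leading term x_3: subtract (1/5)·g_4 from 1/4x_3 + 1/4 → 0
  remainder 0.

S(f_3,g_4): leading monomials are coprime, so the S-polynomial reduces to 0 (Buchberger's first criterion).
S(f_1,g_5): lcm = x_2x_3. S = 3/2x_3 + 3/2.
  leading term x_3: subtract (6/5)·g_4 from 3/2x_3 + 3/2 → 0
  remainder 0.

S(f_2,g_5): lcm = x_2x_3. S = 1/4x_3 + 1/4.
  leading term x_3: subtract (1/5)·g_4 from 1/4x_3 + 1/4 → 0
  remainder 0.

S(f_3,g_5): leading monomials are coprime, so the S-polynomial reduces to 0 (Buchberger's first criterion).
S(g_4,g_5): leading monomials are coprime, so the S-polynomial reduces to 0 (Buchberger's first criterion).
Every S-polynomial of the final basis reduces to 0, so we have a Gröbner basis.
Inter-reduce: drop elements whose leading term is divisible by another's, tail-reduce, and make monic.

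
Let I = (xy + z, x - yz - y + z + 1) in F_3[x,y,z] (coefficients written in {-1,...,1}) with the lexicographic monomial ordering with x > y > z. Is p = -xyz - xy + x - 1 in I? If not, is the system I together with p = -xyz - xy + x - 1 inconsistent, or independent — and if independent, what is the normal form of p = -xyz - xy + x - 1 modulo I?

First compute the reduced Gröbner basis of I by Buchberger's algorithm.
f_1 = xy + z, LT = xy.
f_2 = x - yz - y + z + 1, LT = x.

S(f_1,f_2): lcm = xy. S = y^{2}z + y^{2} - yz - y + z.
  leading term y^{2}z: no divisor's leading term divides it; move y^{2}z to the remainder.
  leading term y^{2}: no divisor's leading term divides it; move y^{2} to the remainder.
  leading term yz: no divisor's leading term divides it; move -yz to the remainder.
  leading term y: no divisor's leading term divides it; move -y to the remainder.
  leading term z: no divisor's leading term divides it; move z to the remainder.
  remainder y^{2}z + y^{2} - yz - y + z ≠ 0; add h_3 = y^{2}z + y^{2} - yz - y + z to the basis.

The other S-polynomials (S(f_1,h_3), S(f_2,h_3)) all reduce to 0 modulo the current basis, so we have a Gröbner basis.
Inter-reduce: drop elements whose leading term is divisible by another's, tail-reduce, and make monic.
Reduced Gröbner basis: {x - yz - y + z + 1, y^{2}z + y^{2} - yz - y + z}.
Label its elements g_1 = x - yz - y + z + 1, g_2 = y^{2}z + y^{2} - yz - y + z.

Reduce p = -xyz - xy + x - 1 modulo G:
  leading term xyz: subtract (-yz)·g_1 from -xyz - xy + x - 1 → -xy + x - y^{2}z^{2} - y^{2}z + yz^{2} + yz - 1
  leading term xy: subtract (-y)·g_1 from -xy + x - y^{2}z^{2} - y^{2}z + yz^{2} + yz - 1 → x - y^{2}z^{2} + y^{2}z - y^{2} + yz^{2} - yz + y - 1
  leading term x: subtract (1)·g_1 from x - y^{2}z^{2} + y^{2}z - y^{2} + yz^{2} - yz + y - 1 → -y^{2}z^{2} + y^{2}z - y^{2} + yz^{2} - y - z + 1
  leading term y^{2}z^{2}: subtract (-z)·g_2 from -y^{2}z^{2} + y^{2}z - y^{2} + yz^{2} - y - z + 1 → -y^{2}z - y^{2} - yz - y + z^{2} - z + 1
  leading term y^{2}z: subtract (-1)·g_2 from -y^{2}z - y^{2} - yz - y + z^{2} - z + 1 → yz + y + z^{2} + 1
  leading term yz: no divisor's leading term divides it; move yz to the remainder.
  leading term y: no divisor's leading term divides it; move y to the remainder.
  leading term z^{2}: no divisor's leading term divides it; move z^{2} to the remainder.
  leading term 1: no divisor's leading term divides it; move 1 to the remainder.
  normal form = yz + y + z^{2} + 1.
The normal form is nonzero, so p ∉ I. Since p minus its normal form lies in I, I + (p) = I + (r) where r = yz + y + z^{2} + 1; decide whether this ideal is the whole ring.
Run Buchberger on G together with r (pairs among the g_i already reduce to 0 since G is a Gröbner basis):
g_1 = x - yz - y + z + 1, LT = x.
g_2 = y^{2}z + y^{2} - yz - y + z, LT = y^{2}z.
r = yz + y + z^{2} + 1, LT = yz.

S(g_2,r): lcm = y^{2}z. S = -yz^{2} - yz + y + z.
  leading term yz^{2}: subtract (-z)·r from -yz^{2} - yz + y + z → y + z^{3} - z
  leading term y: no divisor's leading term divides it; move y to the remainder.
  leading term z^{3}: no divisor's leading term divides it; move z^{3} to the remainder.
  leading term z: no divisor's leading term divides it; move -z to the remainder.
  remainder y + z^{3} - z ≠ 0; add m_4 = y + z^{3} - z to the basis.

S(g_2,m_4): lcm = y^{2}z. S = y^{2} - yz^{4} + yz^{2} - yz - y + z.
  leading term y^{2}: subtract (y)·m_4 from y^{2} - yz^{4} + yz^{2} - yz - y + z → -yz^{4} - yz^{3} + yz^{2} - y + z
  leading term yz^{4}: subtract (-z^{3})·r from -yz^{4} - yz^{3} + yz^{2} - y + z → yz^{2} - y + z^{5} + z^{3} + z
  leading term yz^{2}: subtract (z)·r from yz^{2} - y + z^{5} + z^{3} + z → -yz - y + z^{5}
  leading term yz: subtract (-1)·r from -yz - y + z^{5} → z^{5} + z^{2} + 1
  leading term z^{5}: no divisor's leading term divides it; move z^{5} to the remainder.
  leading term z^{2}: no divisor's leading term divides it; move z^{2} to the remainder.
  leading term 1: no divisor's leading term divides it; move 1 to the remainder.
  remainder z^{5} + z^{2} + 1 ≠ 0; add m_5 = z^{5} + z^{2} + 1 to the basis.

S(r,m_4): lcm = yz. S = y - z^{4} - z^{2} + 1.
  leading term y: subtract (1)·m_4 from y - z^{4} - z^{2} + 1 → -z^{4} - z^{3} - z^{2} + z + 1
  leading term z^{4}: no divisor's leading term divides it; move -z^{4} to the remainder.
  leading term z^{3}: no divisor's leading term divides it; move -z^{3} to the remainder.
  leading term z^{2}: no divisor's leading term divides it; move -z^{2} to the remainder.
  leading term z: no divisor's leading term divides it; move z to the remainder.
  leading term 1: no divisor's leading term divides it; move 1 to the remainder.
  remainder -z^{4} - z^{3} - z^{2} + z + 1 ≠ 0; add m_6 = -z^{4} - z^{3} - z^{2} + z + 1 to the basis.

The other S-polynomials (S(g_1,g_2), S(g_1,r), S(g_1,m_4), S(g_1,m_5), S(g_2,m_5), S(r,m_5), S(m_4,m_5), S(g_1,m_6), S(g_2,m_6), S(r,m_6), S(m_4,m_6), S(m_5,m_6)) all reduce to 0 modulo the current basis, so we have a Gröbner basis.
Inter-reduce: drop elements whose leading term is divisible by another's, tail-reduce, and make monic.
Reduced Gröbner basis: {x + z^{2} + z - 1, y + z^{3} - z, z^{4} + z^{3} + z^{2} - z - 1}.
The reduced Gröbner basis of I + (p) is {x + z^{2} + z - 1, y + z^{3} - z, z^{4} + z^{3} + z^{2} - z - 1} ≠ {1}, a proper ideal, so the enlarged system stays consistent: p is independent of I, with normal form yz + y + z^{2} + 1.

-xyz - xy + x - 1 is independent of I; its normal form modulo I is yz + y + z^{2} + 1.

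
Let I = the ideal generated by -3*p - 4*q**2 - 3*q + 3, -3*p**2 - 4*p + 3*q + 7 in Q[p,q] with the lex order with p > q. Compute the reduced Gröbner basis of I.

f_1 = -3*p - 4*q**2 - 3*q + 3, LT = p.
f_2 = -3*p**2 - 4*p + 3*q + 7, LT = p**2.

S(f_1,f_2): lcm = p**2. S = 4/3*p*q**2 + p*q - 7/3*p + q + 7/3.
  leading term p*q**2: subtract (-4/9*q**2)·f_1 from 4/3*p*q**2 + p*q - 7/3*p + q + 7/3 → p*q - 7/3*p - 16/9*q**4 - 4/3*q**3 + 4/3*q**2 + q + 7/3
  leading term p*q: subtract (-1/3*q)·f_1 from p*q - 7/3*p - 16/9*q**4 - 4/3*q**3 + 4/3*q**2 + q + 7/3 → -7/3*p - 16/9*q**4 - 8/3*q**3 + 1/3*q**2 + 2*q + 7/3
  leading term p: subtract (7/9)·f_1 from -7/3*p - 16/9*q**4 - 8/3*q**3 + 1/3*q**2 + 2*q + 7/3 → -16/9*q**4 - 8/3*q**3 + 31/9*q**2 + 13/3*q
  leading term q**4: no divisor's leading term divides it; move -16/9*q**4 to the remainder.
  leading term q**3: no divisor's leading term divides it; move -8/3*q**3 to the remainder.
  leading term q**2: no divisor's leading term divides it; move 31/9*q**2 to the remainder.
  leading term q: no divisor's leading term divides it; move 13/3*q to the remainder.
  remainder -16/9*q**4 - 8/3*q**3 + 31/9*q**2 + 13/3*q ≠ 0; add g_3 = -16/9*q**4 - 8/3*q**3 + 31/9*q**2 + 13/3*q to the basis.

The other S-polynomials (S(f_1,g_3), S(f_2,g_3)) all reduce to 0 modulo the current basis, so we have a Gröbner basis.
Inter-reduce: drop elements whose leading term is divisible by another's, tail-reduce, and make monic.

G = {p + 4/3*q**2 + q - 1, q**4 + 3/2*q**3 - 31/16*q**2 - 39/16*q}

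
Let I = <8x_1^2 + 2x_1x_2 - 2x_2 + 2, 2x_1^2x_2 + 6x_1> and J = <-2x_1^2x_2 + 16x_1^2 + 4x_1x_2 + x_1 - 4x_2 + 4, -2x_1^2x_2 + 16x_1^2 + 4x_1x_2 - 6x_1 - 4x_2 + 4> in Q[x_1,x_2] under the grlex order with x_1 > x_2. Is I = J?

No, the ideals differ.

Equality of ideals is decidable: compute both reduced Gröbner bases (unique for the ordering) and check whether they agree.
Buchberger on the first generating set:
f_1 = 8x_1^2 + 2x_1x_2 - 2x_2 + 2, LT = x_1^2.
f_2 = 2x_1^2x_2 + 6x_1, LT = x_1^2x_2.

S(f_1,f_2): lcm = x_1^2x_2. S = 1/4x_1x_2^2 - 1/4x_2^2 - 3x_1 + 1/4x_2.
  leading term x_1x_2^2: no divisor's leading term divides it; move 1/4x_1x_2^2 to the remainder.
  leading term x_2^2: no divisor's leading term divides it; move -1/4x_2^2 to the remainder.
  leading term x_1: no divisor's leading term divides it; move -3x_1 to the remainder.
  leading term x_2: no divisor's leading term divides it; move 1/4x_2 to the remainder.
  remainder 1/4x_1x_2^2 - 1/4x_2^2 - 3x_1 + 1/4x_2 ≠ 0; add g_3 = 1/4x_1x_2^2 - 1/4x_2^2 - 3x_1 + 1/4x_2 to the basis.

S(f_1,g_3): lcm = x_1^2x_2^2. S = 1/4x_1x_2^3 + x_1x_2^2 - 1/4x_2^3 + 12x_1^2 - x_1x_2 + 1/4x_2^2.
  leading term x_1x_2^3: subtract (x_2)·g_3 from 1/4x_1x_2^3 + x_1x_2^2 - 1/4x_2^3 + 12x_1^2 - x_1x_2 + 1/4x_2^2 → x_1x_2^2 + 12x_1^2 + 2x_1x_2
  leading term x_1x_2^2: subtract (4)·g_3 from x_1x_2^2 + 12x_1^2 + 2x_1x_2 → 12x_1^2 + 2x_1x_2 + x_2^2 + 12x_1 - x_2
  leading term x_1^2: subtract (3/2)·f_1 from 12x_1^2 + 2x_1x_2 + x_2^2 + 12x_1 - x_2 → -x_1x_2 + x_2^2 + 12x_1 + 2x_2 - 3
  leading term x_1x_2: no divisor's leading term divides it; move -x_1x_2 to the remainder.
  leading term x_2^2: no divisor's leading term divides it; move x_2^2 to the remainder.
  leading term x_1: no divisor's leading term divides it; move 12x_1 to the remainder.
  leading term x_2: no divisor's leading term divides it; move 2x_2 to the remainder.
  leading term 1: no divisor's leading term divides it; move -3 to the remainder.
  remainder -x_1x_2 + x_2^2 + 12x_1 + 2x_2 - 3 ≠ 0; add g_4 = -x_1x_2 + x_2^2 + 12x_1 + 2x_2 - 3 to the basis.

S(g_3,g_4): lcm = x_1x_2^2. S = x_2^3 + 12x_1x_2 + x_2^2 - 12x_1 - 2x_2.
  leading term x_2^3: no divisor's leading term divides it; move x_2^3 to the remainder.
  leading term x_1x_2: subtract (-12)·g_4 from 12x_1x_2 + x_2^2 - 12x_1 - 2x_2 → 13x_2^2 + 132x_1 + 22x_2 - 36
  leading term x_2^2: no divisor's leading term divides it; move 13x_2^2 to the remainder.
  leading term x_1: no divisor's leading term divides it; move 132x_1 to the remainder.
  leading term x_2: no divisor's leading term divides it; move 22x_2 to the remainder.
  leading term 1: no divisor's leading term divides it; move -36 to the remainder.
  remainder x_2^3 + 13x_2^2 + 132x_1 + 22x_2 - 36 ≠ 0; add g_5 = x_2^3 + 13x_2^2 + 132x_1 + 22x_2 - 36 to the basis.

The other S-polynomials (S(f_2,g_3), S(f_1,g_4), S(f_2,g_4), S(f_1,g_5), S(f_2,g_5), S(g_3,g_5), S(g_4,g_5)) all reduce to 0 modulo the current basis, so we have a Gröbner basis.
Inter-reduce: drop elements whose leading term is divisible by another's, tail-reduce, and make monic.
Reduced Gröbner basis: {x_2^3 + 13x_2^2 + 132x_1 + 22x_2 - 36, x_1^2 + 1/4x_2^2 + 3x_1 + 1/4x_2 - 1/2, x_1x_2 - x_2^2 - 12x_1 - 2x_2 + 3}.

Buchberger on the second generating set:
h_1 = -2x_1^2x_2 + 16x_1^2 + 4x_1x_2 + x_1 - 4x_2 + 4, LT = x_1^2x_2.
h_2 = -2x_1^2x_2 + 16x_1^2 + 4x_1x_2 - 6x_1 - 4x_2 + 4, LT = x_1^2x_2.

S(h_1,h_2): lcm = x_1^2x_2. S = -7/2x_1.
  leading term x_1: no divisor's leading term divides it; move -7/2x_1 to the remainder.
  remainder -7/2x_1 ≠ 0; add k_3 = -7/2x_1 to the basis.

S(h_1,k_3): lcm = x_1^2x_2. S = -8x_1^2 - 2x_1x_2 - 1/2x_1 + 2x_2 - 2.
  leading term x_1^2: subtract (16/7x_1)·k_3 from -8x_1^2 - 2x_1x_2 - 1/2x_1 + 2x_2 - 2 → -2x_1x_2 - 1/2x_1 + 2x_2 - 2
  leading term x_1x_2: subtract (4/7x_2)·k_3 from -2x_1x_2 - 1/2x_1 + 2x_2 - 2 → -1/2x_1 + 2x_2 - 2
  leading term x_1: subtract (1/7)·k_3 from -1/2x_1 + 2x_2 - 2 → 2x_2 - 2
  leading term x_2: no divisor's leading term divides it; move 2x_2 to the remainder.
  leading term 1: no divisor's leading term divides it; move -2 to the remainder.
  remainder 2x_2 - 2 ≠ 0; add k_4 = 2x_2 - 2 to the basis.

The other S-polynomials (S(h_2,k_3), S(h_1,k_4), S(h_2,k_4), S(k_3,k_4)) all reduce to 0 modulo the current basis, so we have a Gröbner basis.
Inter-reduce: drop elements whose leading term is divisible by another's, tail-reduce, and make monic.
Reduced Gröbner basis: {x_1, x_2 - 1}.

Since the reduced bases disagree, the two ideals are not the same.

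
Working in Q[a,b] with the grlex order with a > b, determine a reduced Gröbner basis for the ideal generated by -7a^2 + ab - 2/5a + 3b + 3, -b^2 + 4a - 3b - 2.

f_1 = -7a^2 + ab - 2/5a + 3b + 3, LT = a^2.
f_2 = -b^2 + 4a - 3b - 2, LT = b^2.

The S-polynomials (S(f_1,f_2)) all reduce to 0 modulo the current basis, so we have a Gröbner basis.

G = {a^2 - 1/7ab + 2/35a - 3/7b - 3/7, b^2 - 4a + 3b + 2}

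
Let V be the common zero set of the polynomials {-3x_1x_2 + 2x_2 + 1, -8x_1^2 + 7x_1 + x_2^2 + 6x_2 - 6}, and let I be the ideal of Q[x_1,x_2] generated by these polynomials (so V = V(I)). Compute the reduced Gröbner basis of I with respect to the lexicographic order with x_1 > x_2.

G = {x_1 - 3/8x_2^3 - 9/4x_2^2 + 11/6x_2 - 5/24, x_2^4 + 6x_2^3 - 44/9x_2^2 - 11/9x_2 - 8/9}

f_1 = -3x_1x_2 + 2x_2 + 1, LT = x_1x_2.
f_2 = -8x_1^2 + 7x_1 + x_2^2 + 6x_2 - 6, LT = x_1^2.

S(f_1,f_2): lcm = x_1^2x_2. S = 5/24x_1x_2 - 1/3x_1 + 1/8x_2^3 + 3/4x_2^2 - 3/4x_2.
  leading term x_1x_2: subtract (-5/72)·f_1 from 5/24x_1x_2 - 1/3x_1 + 1/8x_2^3 + 3/4x_2^2 - 3/4x_2 → -1/3x_1 + 1/8x_2^3 + 3/4x_2^2 - 11/18x_2 + 5/72
  leading term x_1: no divisor's leading term divides it; move -1/3x_1 to the remainder.
  leading term x_2^3: no divisor's leading term divides it; move 1/8x_2^3 to the remainder.
  leading term x_2^2: no divisor's leading term divides it; move 3/4x_2^2 to the remainder.
  leading term x_2: no divisor's leading term divides it; move -11/18x_2 to the remainder.
  leading term 1: no divisor's leading term divides it; move 5/72 to the remainder.
  remainder -1/3x_1 + 1/8x_2^3 + 3/4x_2^2 - 11/18x_2 + 5/72 ≠ 0; add g_3 = -1/3x_1 + 1/8x_2^3 + 3/4x_2^2 - 11/18x_2 + 5/72 to the basis.

S(f_1,g_3): lcm = x_1x_2. S = 3/8x_2^4 + 9/4x_2^3 - 11/6x_2^2 - 11/24x_2 - 1/3.
  leading term x_2^4: no divisor's leading term divides it; move 3/8x_2^4 to the remainder.
  leading term x_2^3: no divisor's leading term divides it; move 9/4x_2^3 to the remainder.
  leading term x_2^2: no divisor's leading term divides it; move -11/6x_2^2 to the remainder.
  leading term x_2: no divisor's leading term divides it; move -11/24x_2 to the remainder.
  leading term 1: no divisor's leading term divides it; move -1/3 to the remainder.
  remainder 3/8x_2^4 + 9/4x_2^3 - 11/6x_2^2 - 11/24x_2 - 1/3 ≠ 0; add g_4 = 3/8x_2^4 + 9/4x_2^3 - 11/6x_2^2 - 11/24x_2 - 1/3 to the basis.

The other S-polynomials (S(f_2,g_3), S(f_1,g_4), S(f_2,g_4), S(g_3,g_4)) all reduce to 0 modulo the current basis, so we have a Gröbner basis.
Inter-reduce: drop elements whose leading term is divisible by another's, tail-reduce, and make monic.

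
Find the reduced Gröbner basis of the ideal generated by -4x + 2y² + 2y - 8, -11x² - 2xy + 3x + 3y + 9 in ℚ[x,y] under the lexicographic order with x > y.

f_1 = -4x + 2y² + 2y - 8, LT = x.
f_2 = -11x² - 2xy + 3x + 3y + 9, LT = x².

S(f_1,f_2): lcm = x². S = -½xy² - 15/22xy + 25/11x + 3/11y + 9/11.
  leading term xy²: subtract (⅛y²)·f_1 from -½xy² - 15/22xy + 25/11x + 3/11y + 9/11 → -15/22xy + 25/11x - ¼y⁴ - ¼y³ + y² + 3/11y + 9/11
  leading term xy: subtract (15/88y)·f_1 from -15/22xy + 25/11x - ¼y⁴ - ¼y³ + y² + 3/11y + 9/11 → 25/11x - ¼y⁴ - 13/22y³ + 29/44y² + 18/11y + 9/11
  leading term x: subtract (-25/44)·f_1 from 25/11x - ¼y⁴ - 13/22y³ + 29/44y² + 18/11y + 9/11 → -¼y⁴ - 13/22y³ + 79/44y² + 61/22y - 41/11
  leading term y⁴: no divisor's leading term divides it; move -¼y⁴ to the remainder.
  leading term y³: no divisor's leading term divides it; move -13/22y³ to the remainder.
  leading term y²: no divisor's leading term divides it; move 79/44y² to the remainder.
  leading term y: no divisor's leading term divides it; move 61/22y to the remainder.
  leading term 1: no divisor's leading term divides it; move -41/11 to the remainder.
  remainder -¼y⁴ - 13/22y³ + 79/44y² + 61/22y - 41/11 ≠ 0; add g_3 = -¼y⁴ - 13/22y³ + 79/44y² + 61/22y - 41/11 to the basis.

The other S-polynomials (S(f_1,g_3), S(f_2,g_3)) all reduce to 0 modulo the current basis, so we have a Gröbner basis.
Inter-reduce: drop elements whose leading term is divisible by another's, tail-reduce, and make monic.

G = {x - ½y² - ½y + 2, y⁴ + 26/11y³ - 79/11y² - 122/11y + 164/11}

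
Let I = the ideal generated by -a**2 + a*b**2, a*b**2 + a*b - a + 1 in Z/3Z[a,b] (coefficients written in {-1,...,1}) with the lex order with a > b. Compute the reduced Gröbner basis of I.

G = {a - b**2, b**4 + b**3 - b**2 + 1}

f_1 = -a**2 + a*b**2, LT = a**2.
f_2 = a*b**2 + a*b - a + 1, LT = a*b**2.

S(f_1,f_2): lcm = a**2*b**2. S = -a**2*b + a**2 - a*b**4 - a.
  leading term a**2*b: subtract (b)·f_1 from -a**2*b + a**2 - a*b**4 - a → a**2 - a*b**4 - a*b**3 - a
  leading term a**2: subtract (-1)·f_1 from a**2 - a*b**4 - a*b**3 - a → -a*b**4 - a*b**3 + a*b**2 - a
  leading term a*b**4: subtract (-b**2)·f_2 from -a*b**4 - a*b**3 + a*b**2 - a → -a + b**2
  leading term a: no divisor's leading term divides it; move -a to the remainder.
  leading term b**2: no divisor's leading term divides it; move b**2 to the remainder.
  remainder -a + b**2 ≠ 0; add g_3 = -a + b**2 to the basis.

S(f_2,g_3): lcm = a*b**2. S = a*b - a + b**4 + 1.
  leading term a*b: subtract (-b)·g_3 from a*b - a + b**4 + 1 → -a + b**4 + b**3 + 1
  leading term a: subtract (1)·g_3 from -a + b**4 + b**3 + 1 → b**4 + b**3 - b**2 + 1
  leading term b**4: no divisor's leading term divides it; move b**4 to the remainder.
  leading term b**3: no divisor's leading term divides it; move b**3 to the remainder.
  leading term b**2: no divisor's leading term divides it; move -b**2 to the remainder.
  leading term 1: no divisor's leading term divides it; move 1 to the remainder.
  remainder b**4 + b**3 - b**2 + 1 ≠ 0; add g_4 = b**4 + b**3 - b**2 + 1 to the basis.

The other S-polynomials (S(f_1,g_3), S(f_1,g_4), S(f_2,g_4), S(g_3,g_4)) all reduce to 0 modulo the current basis, so we have a Gröbner basis.
Inter-reduce: drop elements whose leading term is divisible by another's, tail-reduce, and make monic.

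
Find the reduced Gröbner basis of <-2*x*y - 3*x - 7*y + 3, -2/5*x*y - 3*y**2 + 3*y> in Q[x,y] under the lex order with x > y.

G = {x - 5*y**2 + 22/3*y - 1, y**3 + 1/30*y**2 - 13/10*y}

This is the nonlinear analogue of row-reducing a linear system.

f_1 = -2*x*y - 3*x - 7*y + 3, LT = x*y.
f_2 = -2/5*x*y - 3*y**2 + 3*y, LT = x*y.

S(f_1,f_2): lcm = x*y. S = 3/2*x - 15/2*y**2 + 11*y - 3/2.
  leading term x: no divisor's leading term divides it; move 3/2*x to the remainder.
  leading term y**2: no divisor's leading term divides it; move -15/2*y**2 to the remainder.
  leading term y: no divisor's leading term divides it; move 11*y to the remainder.
  leading term 1: no divisor's leading term divides it; move -3/2 to the remainder.
  remainder 3/2*x - 15/2*y**2 + 11*y - 3/2 ≠ 0; add g_3 = 3/2*x - 15/2*y**2 + 11*y - 3/2 to the basis.

S(f_1,g_3): lcm = x*y. S = 3/2*x + 5*y**3 - 22/3*y**2 + 9/2*y - 3/2.
  leading term x: subtract (1)·g_3 from 3/2*x + 5*y**3 - 22/3*y**2 + 9/2*y - 3/2 → 5*y**3 + 1/6*y**2 - 13/2*y
  leading term y**3: no divisor's leading term divides it; move 5*y**3 to the remainder.
  leading term y**2: no divisor's leading term divides it; move 1/6*y**2 to the remainder.
  leading term y: no divisor's leading term divides it; move -13/2*y to the remainder.
  remainder 5*y**3 + 1/6*y**2 - 13/2*y ≠ 0; add g_4 = 5*y**3 + 1/6*y**2 - 13/2*y to the basis.

S(f_2,g_3): lcm = x*y. S = 5*y**3 + 1/6*y**2 - 13/2*y.
  leading term y**3: subtract (1)·g_4 from 5*y**3 + 1/6*y**2 - 13/2*y → 0
  remainder 0.

S(f_1,g_4): lcm = x*y**3. S = 22/15*x*y**2 + 13/10*x*y + 7/2*y**3 - 3/2*y**2.
  leading term x*y**2: subtract (-11/15*y)·f_1 from 22/15*x*y**2 + 13/10*x*y + 7/2*y**3 - 3/2*y**2 → -9/10*x*y + 7/2*y**3 - 199/30*y**2 + 11/5*y
  leading term x*y: subtract (9/20)·f_1 from -9/10*x*y + 7/2*y**3 - 199/30*y**2 + 11/5*y → 27/20*x + 7/2*y**3 - 199/30*y**2 + 107/20*y - 27/20
  leading term x: subtract (9/10)·g_3 from 27/20*x + 7/2*y**3 - 199/30*y**2 + 107/20*y - 27/20 → 7/2*y**3 + 7/60*y**2 - 91/20*y
  leading term y**3: subtract (7/10)·g_4 from 7/2*y**3 + 7/60*y**2 - 91/20*y → 0
  remainder 0.

S(f_2,g_4): lcm = x*y**3. S = -1/30*x*y**2 + 13/10*x*y + 15/2*y**4 - 15/2*y**3.
  leading term x*y**2: subtract (1/60*y)·f_1 from -1/30*x*y**2 + 13/10*x*y + 15/2*y**4 - 15/2*y**3 → 27/20*x*y + 15/2*y**4 - 15/2*y**3 + 7/60*y**2 - 1/20*y
  leading term x*y: subtract (-27/40)·f_1 from 27/20*x*y + 15/2*y**4 - 15/2*y**3 + 7/60*y**2 - 1/20*y → -81/40*x + 15/2*y**4 - 15/2*y**3 + 7/60*y**2 - 191/40*y + 81/40
  leading term x: subtract (-27/20)·g_3 from -81/40*x + 15/2*y**4 - 15/2*y**3 + 7/60*y**2 - 191/40*y + 81/40 → 15/2*y**4 - 15/2*y**3 - 1201/120*y**2 + 403/40*y
  leading term y**4: subtract (3/2*y)·g_4 from 15/2*y**4 - 15/2*y**3 - 1201/120*y**2 + 403/40*y → -31/4*y**3 - 31/120*y**2 + 403/40*y
  leading term y**3: subtract (-31/20)·g_4 from -31/4*y**3 - 31/120*y**2 + 403/40*y → 0
  remainder 0.

S(g_3,g_4): leading monomials are coprime, so the S-polynomial reduces to 0 (Buchberger's first criterion).
Every S-polynomial of the final basis reduces to 0, so we have a Gröbner basis.
Inter-reduce: drop elements whose leading term is divisible by another's, tail-reduce, and make monic.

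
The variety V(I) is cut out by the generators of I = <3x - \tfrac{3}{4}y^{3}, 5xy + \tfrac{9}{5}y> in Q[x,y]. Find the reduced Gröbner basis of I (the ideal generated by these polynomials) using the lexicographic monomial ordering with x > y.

f_1 = 3x - \tfrac{3}{4}y^{3}, LT = x.
f_2 = 5xy + \tfrac{9}{5}y, LT = xy.

S(f_1,f_2): lcm = xy. S = -\tfrac{1}{4}y^{4} - \tfrac{9}{25}y.
  leading term y^{4}: no divisor's leading term divides it; move -\tfrac{1}{4}y^{4} to the remainder.
  leading term y: no divisor's leading term divides it; move -\tfrac{9}{25}y to the remainder.
  remainder -\tfrac{1}{4}y^{4} - \tfrac{9}{25}y ≠ 0; add g_3 = -\tfrac{1}{4}y^{4} - \tfrac{9}{25}y to the basis.

The other S-polynomials (S(f_1,g_3), S(f_2,g_3)) all reduce to 0 modulo the current basis, so we have a Gröbner basis.
Inter-reduce: drop elements whose leading term is divisible by another's, tail-reduce, and make monic.

G = {x - \tfrac{1}{4}y^{3}, y^{4} + \tfrac{36}{25}y}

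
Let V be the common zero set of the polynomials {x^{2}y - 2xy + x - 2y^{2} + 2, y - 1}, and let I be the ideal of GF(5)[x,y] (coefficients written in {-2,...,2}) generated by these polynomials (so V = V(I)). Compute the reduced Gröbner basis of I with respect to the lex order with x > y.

G = {x^{2} - x, y - 1}

Buchberger's algorithm terminates because the ascending chain of leading-term ideals stabilizes.

f_1 = x^{2}y - 2xy + x - 2y^{2} + 2, LT = x^{2}y.
f_2 = y - 1, LT = y.

S(f_1,f_2): lcm = x^{2}y. S = x^{2} - 2xy + x - 2y^{2} + 2.
  leading term x^{2}: no divisor's leading term divides it; move x^{2} to the remainder.
  leading term xy: subtract (-2x)·f_2 from -2xy + x - 2y^{2} + 2 → -x - 2y^{2} + 2
  leading term x: no divisor's leading term divides it; move -x to the remainder.
  leading term y^{2}: subtract (-2y)·f_2 from -2y^{2} + 2 → -2y + 2
  leading term y: subtract (-2)·f_2 from -2y + 2 → 0
  remainder x^{2} - x ≠ 0; add g_3 = x^{2} - x to the basis.

S(f_1,g_3): lcm = x^{2}y. S = -xy + x - 2y^{2} + 2.
  leading term xy: subtract (-x)·f_2 from -xy + x - 2y^{2} + 2 → -2y^{2} + 2
  leading term y^{2}: subtract (-2y)·f_2 from -2y^{2} + 2 → -2y + 2
  leading term y: subtract (-2)·f_2 from -2y + 2 → 0
  remainder 0.

S(f_2,g_3): leading monomials are coprime, so the S-polynomial reduces to 0 (Buchberger's first criterion).
Every S-polynomial of the final basis reduces to 0, so we have a Gröbner basis.
Inter-reduce: drop elements whose leading term is divisible by another's, tail-reduce, and make monic.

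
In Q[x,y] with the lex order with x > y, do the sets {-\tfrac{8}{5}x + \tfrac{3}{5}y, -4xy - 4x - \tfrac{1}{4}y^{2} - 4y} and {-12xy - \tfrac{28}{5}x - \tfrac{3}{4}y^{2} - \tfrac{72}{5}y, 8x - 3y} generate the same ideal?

Yes, the ideals are equal.

Equality of ideals is decidable: compute both reduced Gröbner bases (unique for the ordering) and check whether they agree.
Buchberger on the first generating set:
f_1 = -\tfrac{8}{5}x + \tfrac{3}{5}y, LT = x.
f_2 = -4xy - 4x - \tfrac{1}{4}y^{2} - 4y, LT = xy.

S(f_1,f_2): lcm = xy. S = -x - \tfrac{7}{16}y^{2} - y.
  reduce S modulo (f_1, f_2):
  remainder -\tfrac{7}{16}y^{2} - \tfrac{11}{8}y ≠ 0; add g_3 = -\tfrac{7}{16}y^{2} - \tfrac{11}{8}y to the basis.

The other S-polynomials (S(f_1,g_3), S(f_2,g_3)) all reduce to 0 modulo the current basis, so we have a Gröbner basis.
Inter-reduce: drop elements whose leading term is divisible by another's, tail-reduce, and make monic.
Reduced Gröbner basis: {x - \tfrac{3}{8}y, y^{2} + \tfrac{22}{7}y}.

Buchberger on the second generating set:
h_1 = -12xy - \tfrac{28}{5}x - \tfrac{3}{4}y^{2} - \tfrac{72}{5}y, LT = xy.
h_2 = 8x - 3y, LT = x.

S(h_1,h_2): lcm = xy. S = \tfrac{7}{15}x + \tfrac{7}{16}y^{2} + \tfrac{6}{5}y.
  reduce S modulo (h_1, h_2):
  remainder \tfrac{7}{16}y^{2} + \tfrac{11}{8}y ≠ 0; add k_3 = \tfrac{7}{16}y^{2} + \tfrac{11}{8}y to the basis.

The other S-polynomials (S(h_1,k_3), S(h_2,k_3)) all reduce to 0 modulo the current basis, so we have a Gröbner basis.
Inter-reduce: drop elements whose leading term is divisible by another's, tail-reduce, and make monic.
Reduced Gröbner basis: {x - \tfrac{3}{8}y, y^{2} + \tfrac{22}{7}y}.

Same reduced basis, so the two generating sets span the same ideal.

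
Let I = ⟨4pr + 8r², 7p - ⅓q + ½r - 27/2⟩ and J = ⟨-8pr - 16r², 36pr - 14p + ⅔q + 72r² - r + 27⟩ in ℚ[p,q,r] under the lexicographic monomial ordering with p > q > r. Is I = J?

Yes, the ideals are equal.

Equality of ideals is decidable: compute both reduced Gröbner bases (unique for the ordering) and check whether they agree.
Buchberger on the first generating set:
f_1 = 4pr + 8r², LT = pr.
f_2 = 7p - ⅓q + ½r - 27/2, LT = p.

S(f_1,f_2): lcm = pr. S = 1/21qr + 27/14r² + 27/14r.
  reduce S modulo (f_1, f_2):
  remainder 1/21qr + 27/14r² + 27/14r ≠ 0; add g_3 = 1/21qr + 27/14r² + 27/14r to the basis.

The other S-polynomials (S(f_1,g_3), S(f_2,g_3)) all reduce to 0 modulo the current basis, so we have a Gröbner basis.
Inter-reduce: drop elements whose leading term is divisible by another's, tail-reduce, and make monic.
Reduced Gröbner basis: {p - 1/21q + 1/14r - 27/14, qr + 81/2r² + 81/2r}.

Buchberger on the second generating set:
h_1 = -8pr - 16r², LT = pr.
h_2 = 36pr - 14p + ⅔q + 72r² - r + 27, LT = pr.

S(h_1,h_2): lcm = pr. S = 7/18p - 1/54q + 1/36r - ¾.
  reduce S modulo (h_1, h_2):
  remainder 7/18p - 1/54q + 1/36r - ¾ ≠ 0; add k_3 = 7/18p - 1/54q + 1/36r - ¾ to the basis.

S(h_1,k_3): lcm = pr. S = 1/21qr + 27/14r² + 27/14r.
  reduce S modulo (h_1, h_2, k_3):
  remainder 1/21qr + 27/14r² + 27/14r ≠ 0; add k_4 = 1/21qr + 27/14r² + 27/14r to the basis.

The other S-polynomials (S(h_2,k_3), S(h_1,k_4), S(h_2,k_4), S(k_3,k_4)) all reduce to 0 modulo the current basis, so we have a Gröbner basis.
Inter-reduce: drop elements whose leading term is divisible by another's, tail-reduce, and make monic.
Reduced Gröbner basis: {p - 1/21q + 1/14r - 27/14, qr + 81/2r² + 81/2r}.

These coincide, so the ideals are equal.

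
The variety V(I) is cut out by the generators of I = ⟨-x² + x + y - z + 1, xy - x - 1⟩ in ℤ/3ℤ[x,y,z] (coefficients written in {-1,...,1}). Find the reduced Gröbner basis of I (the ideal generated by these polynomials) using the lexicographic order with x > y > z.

G = {x - y² + yz - z, y³ - y²z - y² - yz - z - 1}

The reduced Gröbner basis is the canonical form of the ideal for this ordering.

f_1 = -x² + x + y - z + 1, LT = x².
f_2 = xy - x - 1, LT = xy.

S(f_1,f_2): lcm = x²y. S = x² - xy + x - y² + yz - y.
  leading term x²: subtract (-1)·f_1 from x² - xy + x - y² + yz - y → -xy - x - y² + yz - z + 1
  leading term xy: subtract (-1)·f_2 from -xy - x - y² + yz - z + 1 → x - y² + yz - z
  leading term x: no divisor's leading term divides it; move x to the remainder.
  leading term y²: no divisor's leading term divides it; move -y² to the remainder.
  leading term yz: no divisor's leading term divides it; move yz to the remainder.
  leading term z: no divisor's leading term divides it; move -z to the remainder.
  remainder x - y² + yz - z ≠ 0; add g_3 = x - y² + yz - z to the basis.

S(f_1,g_3): lcm = x². S = xy² - xyz + xz - x - y + z - 1.
  leading term xy²: subtract (y)·f_2 from xy² - xyz + xz - x - y + z - 1 → -xyz + xy + xz - x + z - 1
  leading term xyz: subtract (-z)·f_2 from -xyz + xy + xz - x + z - 1 → xy - x - 1
  leading term xy: subtract (1)·f_2 from xy - x - 1 → 0
  remainder 0.

S(f_2,g_3): lcm = xy. S = -x + y³ - y²z + yz - 1.
  leading term x: subtract (-1)·g_3 from -x + y³ - y²z + yz - 1 → y³ - y²z - y² - yz - z - 1
  leading term y³: no divisor's leading term divides it; move y³ to the remainder.
  leading term y²z: no divisor's leading term divides it; move -y²z to the remainder.
  leading term y²: no divisor's leading term divides it; move -y² to the remainder.
  leading term yz: no divisor's leading term divides it; move -yz to the remainder.
  leading term z: no divisor's leading term divides it; move -z to the remainder.
  leading term 1: no divisor's leading term divides it; move -1 to the remainder.
  remainder y³ - y²z - y² - yz - z - 1 ≠ 0; add g_4 = y³ - y²z - y² - yz - z - 1 to the basis.

S(f_1,g_4): leading monomials are coprime, so the S-polynomial reduces to 0 (Buchberger's first criterion).
S(f_2,g_4): lcm = xy³. S = xy²z + xyz + xz + x - y².
  leading term xy²z: subtract (yz)·f_2 from xy²z + xyz + xz + x - y² → -xyz + xz + x - y² + yz
  leading term xyz: subtract (-z)·f_2 from -xyz + xz + x - y² + yz → x - y² + yz - z
  leading term x: subtract (1)·g_3 from x - y² + yz - z → 0
  remainder 0.

S(g_3,g_4): leading monomials are coprime, so the S-polynomial reduces to 0 (Buchberger's first criterion).
Every S-polynomial of the final basis reduces to 0, so we have a Gröbner basis.
Inter-reduce: drop elements whose leading term is divisible by another's, tail-reduce, and make monic.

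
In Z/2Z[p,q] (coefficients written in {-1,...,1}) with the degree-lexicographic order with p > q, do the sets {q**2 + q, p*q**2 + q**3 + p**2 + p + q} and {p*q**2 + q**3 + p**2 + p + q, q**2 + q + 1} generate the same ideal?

Two ideals are equal iff their reduced Gröbner bases coincide (the reduced basis is unique for a fixed ordering).
Buchberger on the first generating set:
f_1 = q**2 + q, LT = q**2.
f_2 = p*q**2 + q**3 + p**2 + p + q, LT = p*q**2.

S(f_1,f_2): lcm = p*q**2. S = q**3 + p**2 + p*q + p + q.
  reduce S modulo (f_1, f_2):
  remainder p**2 + p*q + p ≠ 0; add g_3 = p**2 + p*q + p to the basis.

The other S-polynomials (S(f_1,g_3), S(f_2,g_3)) all reduce to 0 modulo the current basis, so we have a Gröbner basis.
Inter-reduce: drop elements whose leading term is divisible by another's, tail-reduce, and make monic.
Reduced Gröbner basis: {p**2 + p*q + p, q**2 + q}.

Buchberger on the second generating set:
h_1 = p*q**2 + q**3 + p**2 + p + q, LT = p*q**2.
h_2 = q**2 + q + 1, LT = q**2.

S(h_1,h_2): lcm = p*q**2. S = q**3 + p**2 + p*q + q.
  reduce S modulo (h_1, h_2):
  remainder p**2 + p*q + q + 1 ≠ 0; add k_3 = p**2 + p*q + q + 1 to the basis.

The other S-polynomials (S(h_1,k_3), S(h_2,k_3)) all reduce to 0 modulo the current basis, so we have a Gröbner basis.
Inter-reduce: drop elements whose leading term is divisible by another's, tail-reduce, and make monic.
Reduced Gröbner basis: {p**2 + p*q + q + 1, q**2 + q + 1}.

The bases are distinct; the ideals are different.
The same test decides containment: I ⊆ J iff every generator of I reduces to 0 modulo a Gröbner basis of J.

No, the ideals differ.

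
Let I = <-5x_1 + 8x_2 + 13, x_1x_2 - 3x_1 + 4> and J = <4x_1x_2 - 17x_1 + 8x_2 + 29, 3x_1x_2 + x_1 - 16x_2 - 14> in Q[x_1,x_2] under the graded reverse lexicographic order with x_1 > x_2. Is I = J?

Equality of ideals is decidable: compute both reduced Gröbner bases (unique for the ordering) and check whether they agree.
Buchberger on the first generating set:
f_1 = -5x_1 + 8x_2 + 13, LT = x_1.
f_2 = x_1x_2 - 3x_1 + 4, LT = x_1x_2.

S(f_1,f_2): lcm = x_1x_2. S = -8/5x_2^2 + 3x_1 - 13/5x_2 - 4.
  leading term x_2^2: no divisor's leading term divides it; move -8/5x_2^2 to the remainder.
  leading term x_1: subtract (-3/5)·f_1 from 3x_1 - 13/5x_2 - 4 → 11/5x_2 + 19/5
  leading term x_2: no divisor's leading term divides it; move 11/5x_2 to the remainder.
  leading term 1: no divisor's leading term divides it; move 19/5 to the remainder.
  remainder -8/5x_2^2 + 11/5x_2 + 19/5 ≠ 0; add g_3 = -8/5x_2^2 + 11/5x_2 + 19/5 to the basis.

S(f_1,g_3): leading monomials are coprime, so the S-polynomial reduces to 0 (Buchberger's first criterion).
S(f_2,g_3): lcm = x_1x_2^2. S = -13/8x_1x_2 + 19/8x_1 + 4x_2.
  leading term x_1x_2: subtract (13/40x_2)·f_1 from -13/8x_1x_2 + 19/8x_1 + 4x_2 → -13/5x_2^2 + 19/8x_1 - 9/40x_2
  leading term x_2^2: subtract (13/8)·g_3 from -13/5x_2^2 + 19/8x_1 - 9/40x_2 → 19/8x_1 - 19/5x_2 - 247/40
  leading term x_1: subtract (-19/40)·f_1 from 19/8x_1 - 19/5x_2 - 247/40 → 0
  remainder 0.

Every S-polynomial of the final basis reduces to 0, so we have a Gröbner basis.
Inter-reduce: drop elements whose leading term is divisible by another's, tail-reduce, and make monic.
Reduced Gröbner basis: {x_2^2 - 11/8x_2 - 19/8, x_1 - 8/5x_2 - 13/5}.

Buchberger on the second generating set:
h_1 = 4x_1x_2 - 17x_1 + 8x_2 + 29, LT = x_1x_2.
h_2 = 3x_1x_2 + x_1 - 16x_2 - 14, LT = x_1x_2.

S(h_1,h_2): lcm = x_1x_2. S = -55/12x_1 + 22/3x_2 + 143/12.
  leading term x_1: no divisor's leading term divides it; move -55/12x_1 to the remainder.
  leading term x_2: no divisor's leading term divides it; move 22/3x_2 to the remainder.
  leading term 1: no divisor's leading term divides it; move 143/12 to the remainder.
  remainder -55/12x_1 + 22/3x_2 + 143/12 ≠ 0; add k_3 = -55/12x_1 + 22/3x_2 + 143/12 to the basis.

S(h_1,k_3): lcm = x_1x_2. S = 8/5x_2^2 - 17/4x_1 + 23/5x_2 + 29/4.
  leading term x_2^2: no divisor's leading term divides it; move 8/5x_2^2 to the remainder.
  leading term x_1: subtract (51/55)·k_3 from -17/4x_1 + 23/5x_2 + 29/4 → -11/5x_2 - 19/5
  leading term x_2: no divisor's leading term divides it; move -11/5x_2 to the remainder.
  leading term 1: no divisor's leading term divides it; move -19/5 to the remainder.
  remainder 8/5x_2^2 - 11/5x_2 - 19/5 ≠ 0; add k_4 = 8/5x_2^2 - 11/5x_2 - 19/5 to the basis.

S(h_2,k_3): lcm = x_1x_2. S = 8/5x_2^2 + 1/3x_1 - 41/15x_2 - 14/3.
  leading term x_2^2: subtract (1)·k_4 from 8/5x_2^2 + 1/3x_1 - 41/15x_2 - 14/3 → 1/3x_1 - 8/15x_2 - 13/15
  leading term x_1: subtract (-4/55)·k_3 from 1/3x_1 - 8/15x_2 - 13/15 → 0
  remainder 0.

S(h_1,k_4): lcm = x_1x_2^2. S = -23/8x_1x_2 + 2x_2^2 + 19/8x_1 + 29/4x_2.
  leading term x_1x_2: subtract (-23/32)·h_1 from -23/8x_1x_2 + 2x_2^2 + 19/8x_1 + 29/4x_2 → 2x_2^2 - 315/32x_1 + 13x_2 + 667/32
  leading term x_2^2: subtract (5/4)·k_4 from 2x_2^2 - 315/32x_1 + 13x_2 + 667/32 → -315/32x_1 + 63/4x_2 + 819/32
  leading term x_1: subtract (189/88)·k_3 from -315/32x_1 + 63/4x_2 + 819/32 → 0
  remainder 0.

S(h_2,k_4): lcm = x_1x_2^2. S = 41/24x_1x_2 - 16/3x_2^2 + 19/8x_1 - 14/3x_2.
  leading term x_1x_2: subtract (41/96)·h_1 from 41/24x_1x_2 - 16/3x_2^2 + 19/8x_1 - 14/3x_2 → -16/3x_2^2 + 925/96x_1 - 97/12x_2 - 1189/96
  leading term x_2^2: subtract (-10/3)·k_4 from -16/3x_2^2 + 925/96x_1 - 97/12x_2 - 1189/96 → 925/96x_1 - 185/12x_2 - 2405/96
  leading term x_1: subtract (-185/88)·k_3 from 925/96x_1 - 185/12x_2 - 2405/96 → 0
  remainder 0.

S(k_3,k_4): leading monomials are coprime, so the S-polynomial reduces to 0 (Buchberger's first criterion).
Every S-polynomial of the final basis reduces to 0, so we have a Gröbner basis.
Inter-reduce: drop elements whose leading term is divisible by another's, tail-reduce, and make monic.
Reduced Gröbner basis: {x_2^2 - 11/8x_2 - 19/8, x_1 - 8/5x_2 - 13/5}.

Same reduced basis, so the two generating sets span the same ideal.

Yes, the ideals are equal.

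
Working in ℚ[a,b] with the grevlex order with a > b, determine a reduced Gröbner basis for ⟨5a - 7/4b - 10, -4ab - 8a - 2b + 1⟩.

f_1 = 5a - 7/4b - 10, LT = a.
f_2 = -4ab - 8a - 2b + 1, LT = ab.

S(f_1,f_2): lcm = ab. S = -7/20b² - 2a - 5/2b + ¼.
  reduce S modulo (f_1, f_2):
  remainder -7/20b² - 16/5b - 15/4 ≠ 0; add g_3 = -7/20b² - 16/5b - 15/4 to the basis.

The other S-polynomials (S(f_1,g_3), S(f_2,g_3)) all reduce to 0 modulo the current basis, so we have a Gröbner basis.
Inter-reduce: drop elements whose leading term is divisible by another's, tail-reduce, and make monic.

G = {b² + 64/7b + 75/7, a - 7/20b - 2}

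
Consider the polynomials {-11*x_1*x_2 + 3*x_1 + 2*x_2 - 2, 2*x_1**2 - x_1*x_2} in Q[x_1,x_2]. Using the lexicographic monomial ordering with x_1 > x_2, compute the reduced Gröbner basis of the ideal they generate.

The reduced Gröbner basis is the canonical form of the ideal for this ordering.

f_1 = -11*x_1*x_2 + 3*x_1 + 2*x_2 - 2, LT = x_1*x_2.
f_2 = 2*x_1**2 - x_1*x_2, LT = x_1**2.

S(f_1,f_2): lcm = x_1**2*x_2. S = -3/11*x_1**2 + 1/2*x_1*x_2**2 - 2/11*x_1*x_2 + 2/11*x_1.
  reduce S modulo (f_1, f_2):
  remainder 16/121*x_1 + 1/11*x_2**2 - 15/121*x_2 + 4/121 ≠ 0; add g_3 = 16/121*x_1 + 1/11*x_2**2 - 15/121*x_2 + 4/121 to the basis.

S(f_1,g_3): lcm = x_1*x_2. S = -3/11*x_1 - 11/16*x_2**3 + 15/16*x_2**2 - 19/44*x_2 + 2/11.
  reduce S modulo (f_1, f_2, g_3):
  remainder -11/16*x_2**3 + 9/8*x_2**2 - 11/16*x_2 + 1/4 ≠ 0; add g_4 = -11/16*x_2**3 + 9/8*x_2**2 - 11/16*x_2 + 1/4 to the basis.

The other S-polynomials (S(f_2,g_3), S(f_1,g_4), S(f_2,g_4), S(g_3,g_4)) all reduce to 0 modulo the current basis, so we have a Gröbner basis.
Inter-reduce: drop elements whose leading term is divisible by another's, tail-reduce, and make monic.

G = {x_1 + 11/16*x_2**2 - 15/16*x_2 + 1/4, x_2**3 - 18/11*x_2**2 + x_2 - 4/11}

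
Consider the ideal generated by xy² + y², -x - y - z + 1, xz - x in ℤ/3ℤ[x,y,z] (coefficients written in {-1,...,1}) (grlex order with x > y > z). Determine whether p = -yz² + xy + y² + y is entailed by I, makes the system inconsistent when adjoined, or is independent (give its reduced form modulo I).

First compute the reduced Gröbner basis of I by Buchberger's algorithm.
f_1 = xy² + y², LT = xy².
f_2 = -x - y - z + 1, LT = x.
f_3 = xz - x, LT = xz.

S(f_1,f_2): lcm = xy². S = -y³ - y²z - y².
  reduce S modulo (f_1, f_2, f_3):
  remainder -y³ - y²z - y² ≠ 0; add h_4 = -y³ - y²z - y² to the basis.

S(f_1,f_3): lcm = xy²z. S = xy² + y²z.
  reduce S modulo (f_1, f_2, f_3, h_4):
  remainder y²z - y² ≠ 0; add h_5 = y²z - y² to the basis.

S(f_2,f_3): lcm = xz. S = yz + z² + x - z.
  reduce S modulo (f_1, f_2, f_3, h_4, h_5):
  remainder yz + z² - y + z + 1 ≠ 0; add h_6 = yz + z² - y + z + 1 to the basis.

S(f_1,h_6): lcm = xy²z. S = -xyz² + xy² - xyz + y²z - xy.
  reduce S modulo (f_1, f_2, f_3, h_4, h_5, h_6):
  remainder -z⁴ + z³ + z - 1 ≠ 0; add h_7 = -z⁴ + z³ + z - 1 to the basis.

S(h_5,h_6): lcm = y²z. S = -yz² - yz - y.
  reduce S modulo (f_1, f_2, f_3, h_4, h_5, h_6, h_7):
  remainder z³ - 1 ≠ 0; add h_8 = z³ - 1 to the basis.

The other S-polynomials (S(f_1,h_4), S(f_2,h_4), S(f_3,h_4), S(f_1,h_5), S(f_2,h_5), S(f_3,h_5), S(h_4,h_5), S(f_2,h_6), S(f_3,h_6), S(h_4,h_6), S(f_1,h_7), S(f_2,h_7), S(f_3,h_7), S(h_4,h_7), S(h_5,h_7), S(h_6,h_7), S(f_1,h_8), S(f_2,h_8), S(f_3,h_8), S(h_4,h_8), S(h_5,h_8), S(h_6,h_8), S(h_7,h_8)) all reduce to 0 modulo the current basis, so we have a Gröbner basis.
Inter-reduce: drop elements whose leading term is divisible by another's, tail-reduce, and make monic.
Reduced Gröbner basis: {y³ - y², z³ - 1, yz + z² - y + z + 1, x + y + z - 1}.
Label its elements g_1 = y³ - y², g_2 = z³ - 1, g_3 = yz + z² - y + z + 1, g_4 = x + y + z - 1.

Reduce p = -yz² + xy + y² + y modulo G:
  leading term yz²: subtract (-z)·g_3 from -yz² + xy + y² + y → z³ + xy + y² - yz + z² + y + z
  leading term z³: subtract (1)·g_2 from z³ + xy + y² - yz + z² + y + z → xy + y² - yz + z² + y + z + 1
  leading term xy: subtract (y)·g_4 from xy + y² - yz + z² + y + z + 1 → yz + z² - y + z + 1
  leading term yz: subtract (1)·g_3 from yz + z² - y + z + 1 → 0
  normal form = 0.
Since the normal form is 0, p ∈ I.

The remainder on division by a Gröbner basis is unique — it is the normal form.

-yz² + xy + y² + y lies in I (it reduces to 0).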